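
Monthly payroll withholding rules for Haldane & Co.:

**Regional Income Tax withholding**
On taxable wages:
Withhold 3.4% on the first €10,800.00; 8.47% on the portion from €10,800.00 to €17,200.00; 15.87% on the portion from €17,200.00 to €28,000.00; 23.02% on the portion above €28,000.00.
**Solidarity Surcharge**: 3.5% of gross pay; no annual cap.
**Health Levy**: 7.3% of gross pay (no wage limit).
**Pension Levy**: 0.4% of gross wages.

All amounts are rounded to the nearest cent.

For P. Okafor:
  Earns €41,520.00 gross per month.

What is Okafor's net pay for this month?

Regional Income Tax: taxable = €41,520.00
  €2,623.24 + 23.02% × (€41,520.00 − €28,000.00) = €2,623.24 + 23.02% × €13,520.00 = €5,735.54
Solidarity Surcharge: 3.5% × €41,520.00 = €1,453.20
Health Levy: 7.3% × €41,520.00 = €3,030.96
Pension Levy: 0.4% × €41,520.00 = €166.08
Total withheld: €5,735.54 + €1,453.20 + €3,030.96 + €166.08 = €10,385.78
Net pay: €41,520.00 − €10,385.78 = €31,134.22

€31,134.22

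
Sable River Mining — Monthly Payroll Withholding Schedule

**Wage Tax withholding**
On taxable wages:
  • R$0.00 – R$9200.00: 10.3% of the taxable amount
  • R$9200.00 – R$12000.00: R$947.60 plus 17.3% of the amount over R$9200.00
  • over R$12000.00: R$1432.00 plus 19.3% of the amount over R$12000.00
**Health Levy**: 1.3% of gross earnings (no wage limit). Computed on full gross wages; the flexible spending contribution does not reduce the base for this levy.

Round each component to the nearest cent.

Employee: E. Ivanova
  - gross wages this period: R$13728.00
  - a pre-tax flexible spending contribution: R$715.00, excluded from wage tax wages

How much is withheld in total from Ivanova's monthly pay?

R$1805.97

Wage Tax: taxable = R$13728.00 − R$715.00 = R$13013.00
  R$1432.00 + 19.3% × (R$13013.00 − R$12000.00) = R$1432.00 + 19.3% × R$1013.00 = R$1627.51
Health Levy: 1.3% × R$13728.00 = R$178.46
Total: R$1627.51 + R$178.46 = R$1805.97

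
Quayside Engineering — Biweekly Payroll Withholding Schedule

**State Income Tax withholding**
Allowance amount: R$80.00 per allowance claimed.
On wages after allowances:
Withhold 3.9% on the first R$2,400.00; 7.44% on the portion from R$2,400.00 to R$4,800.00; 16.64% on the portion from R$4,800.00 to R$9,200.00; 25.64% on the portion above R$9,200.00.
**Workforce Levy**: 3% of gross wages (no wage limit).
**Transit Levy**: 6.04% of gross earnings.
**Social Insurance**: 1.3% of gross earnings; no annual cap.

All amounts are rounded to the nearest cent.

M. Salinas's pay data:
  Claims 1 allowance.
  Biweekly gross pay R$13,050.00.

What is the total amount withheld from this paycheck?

State Income Tax: taxable = R$13,050.00 − 1×R$80.00 = R$12,970.00
  R$1,004.32 + 25.64% × (R$12,970.00 − R$9,200.00) = R$1,004.32 + 25.64% × R$3,770.00 = R$1,970.95
Workforce Levy: 3% × R$13,050.00 = R$391.50
Transit Levy: 6.04% × R$13,050.00 = R$788.22
Social Insurance: 1.3% × R$13,050.00 = R$169.65
Total: R$1,970.95 + R$391.50 + R$788.22 + R$169.65 = R$3,320.32

R$3,320.32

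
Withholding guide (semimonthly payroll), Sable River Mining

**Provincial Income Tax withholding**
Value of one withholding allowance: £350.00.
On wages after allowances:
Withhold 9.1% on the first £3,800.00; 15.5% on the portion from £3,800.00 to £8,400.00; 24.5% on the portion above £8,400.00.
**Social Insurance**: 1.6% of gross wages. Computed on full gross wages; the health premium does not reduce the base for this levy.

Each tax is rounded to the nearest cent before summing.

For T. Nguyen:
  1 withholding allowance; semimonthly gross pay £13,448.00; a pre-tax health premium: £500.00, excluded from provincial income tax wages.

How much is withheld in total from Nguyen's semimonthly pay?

Provincial Income Tax: taxable = £13,448.00 − £500.00 − 1×£350.00 = £12,598.00
  £1,058.80 + 24.5% × (£12,598.00 − £8,400.00) = £1,058.80 + 24.5% × £4,198.00 = £2,087.31
Social Insurance: 1.6% × £13,448.00 = £215.17
Total: £2,087.31 + £215.17 = £2,302.48

£2,302.48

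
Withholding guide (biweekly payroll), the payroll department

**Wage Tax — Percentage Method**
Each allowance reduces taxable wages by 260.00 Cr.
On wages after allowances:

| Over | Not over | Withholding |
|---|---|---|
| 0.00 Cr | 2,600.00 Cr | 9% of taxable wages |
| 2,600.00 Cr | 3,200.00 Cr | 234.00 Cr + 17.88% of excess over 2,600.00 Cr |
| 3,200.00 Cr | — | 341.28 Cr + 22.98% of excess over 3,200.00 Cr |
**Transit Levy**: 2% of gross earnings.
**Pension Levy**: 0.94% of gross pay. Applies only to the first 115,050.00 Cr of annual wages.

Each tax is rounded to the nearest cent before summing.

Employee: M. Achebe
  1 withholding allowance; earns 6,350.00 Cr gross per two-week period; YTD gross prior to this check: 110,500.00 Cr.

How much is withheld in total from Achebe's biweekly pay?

1,175.17 Cr

Wage Tax: taxable = 6,350.00 Cr − 1×260.00 Cr = 6,090.00 Cr
  341.28 Cr + 22.98% × (6,090.00 Cr − 3,200.00 Cr) = 341.28 Cr + 22.98% × 2,890.00 Cr = 1,005.40 Cr
Transit Levy: 2% × 6,350.00 Cr = 127.00 Cr
Pension Levy: cap 115,050.00 Cr − YTD 110,500.00 Cr = 4,550.00 Cr subject; 0.94% × 4,550.00 Cr = 42.77 Cr
Total: 1,005.40 Cr + 127.00 Cr + 42.77 Cr = 1,175.17 Cr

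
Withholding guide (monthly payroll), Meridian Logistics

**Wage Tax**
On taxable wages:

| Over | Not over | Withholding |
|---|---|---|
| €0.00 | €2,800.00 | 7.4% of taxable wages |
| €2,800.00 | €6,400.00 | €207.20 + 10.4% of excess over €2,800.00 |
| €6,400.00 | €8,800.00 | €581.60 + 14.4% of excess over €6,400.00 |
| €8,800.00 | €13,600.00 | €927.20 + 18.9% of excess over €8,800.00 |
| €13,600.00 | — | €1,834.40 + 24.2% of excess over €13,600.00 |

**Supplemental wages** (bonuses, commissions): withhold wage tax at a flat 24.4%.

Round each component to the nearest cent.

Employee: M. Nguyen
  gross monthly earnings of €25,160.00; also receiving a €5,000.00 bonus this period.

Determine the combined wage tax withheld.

€5,851.92

Wage Tax: taxable = €25,160.00
  €1,834.40 + 24.2% × (€25,160.00 − €13,600.00) = €1,834.40 + 24.2% × €11,560.00 = €4,631.92
Supplemental (24.4% flat on bonus): 24.4% × €5,000.00 = €1,220.00
Total wage tax: €4,631.92 + €1,220.00 = €5,851.92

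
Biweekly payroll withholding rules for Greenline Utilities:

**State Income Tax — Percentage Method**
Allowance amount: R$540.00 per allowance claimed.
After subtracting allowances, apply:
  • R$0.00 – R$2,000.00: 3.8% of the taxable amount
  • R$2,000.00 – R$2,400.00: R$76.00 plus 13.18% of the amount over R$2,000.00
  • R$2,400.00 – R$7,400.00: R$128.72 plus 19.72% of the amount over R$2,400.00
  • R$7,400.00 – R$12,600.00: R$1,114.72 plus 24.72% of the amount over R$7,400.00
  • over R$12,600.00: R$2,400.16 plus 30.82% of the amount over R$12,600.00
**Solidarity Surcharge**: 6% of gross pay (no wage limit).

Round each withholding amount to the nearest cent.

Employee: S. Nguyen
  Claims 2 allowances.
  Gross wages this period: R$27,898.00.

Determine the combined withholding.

R$8,456.03

State Income Tax: taxable = R$27,898.00 − 2×R$540.00 = R$26,818.00
  R$2,400.16 + 30.82% × (R$26,818.00 − R$12,600.00) = R$2,400.16 + 30.82% × R$14,218.00 = R$6,782.15
Solidarity Surcharge: 6% × R$27,898.00 = R$1,673.88
Total: R$6,782.15 + R$1,673.88 = R$8,456.03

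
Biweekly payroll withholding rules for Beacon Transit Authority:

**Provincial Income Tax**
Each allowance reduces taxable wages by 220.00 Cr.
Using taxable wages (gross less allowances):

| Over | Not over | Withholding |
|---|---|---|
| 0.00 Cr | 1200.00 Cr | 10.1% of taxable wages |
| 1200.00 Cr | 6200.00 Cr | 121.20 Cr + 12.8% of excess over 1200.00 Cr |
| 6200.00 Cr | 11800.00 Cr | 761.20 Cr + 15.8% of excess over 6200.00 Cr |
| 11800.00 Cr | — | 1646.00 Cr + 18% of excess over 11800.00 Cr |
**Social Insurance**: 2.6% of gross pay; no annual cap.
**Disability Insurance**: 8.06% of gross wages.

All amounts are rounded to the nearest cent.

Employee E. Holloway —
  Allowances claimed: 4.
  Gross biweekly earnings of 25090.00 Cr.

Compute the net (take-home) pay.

Provincial Income Tax: taxable = 25090.00 Cr − 4×220.00 Cr = 24210.00 Cr
  1646.00 Cr + 18% × (24210.00 Cr − 11800.00 Cr) = 1646.00 Cr + 18% × 12410.00 Cr = 3879.80 Cr
Social Insurance: 2.6% × 25090.00 Cr = 652.34 Cr
Disability Insurance: 8.06% × 25090.00 Cr = 2022.25 Cr
Total withheld: 3879.80 Cr + 652.34 Cr + 2022.25 Cr = 6554.39 Cr
Net pay: 25090.00 Cr − 6554.39 Cr = 18535.61 Cr

18535.61 Cr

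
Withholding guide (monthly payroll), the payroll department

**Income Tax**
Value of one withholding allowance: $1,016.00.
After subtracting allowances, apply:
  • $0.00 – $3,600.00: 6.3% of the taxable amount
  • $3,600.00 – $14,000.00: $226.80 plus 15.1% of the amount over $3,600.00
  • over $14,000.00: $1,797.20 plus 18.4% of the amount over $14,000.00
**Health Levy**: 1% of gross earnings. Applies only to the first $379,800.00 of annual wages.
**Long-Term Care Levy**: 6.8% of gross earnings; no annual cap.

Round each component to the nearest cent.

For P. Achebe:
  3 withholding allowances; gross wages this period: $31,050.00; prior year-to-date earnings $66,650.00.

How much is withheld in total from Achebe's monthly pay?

Income Tax: taxable = $31,050.00 − 3×$1,016.00 = $28,002.00
  $1,797.20 + 18.4% × ($28,002.00 − $14,000.00) = $1,797.20 + 18.4% × $14,002.00 = $4,373.57
Health Levy: 1% × $31,050.00 = $310.50
Long-Term Care Levy: 6.8% × $31,050.00 = $2,111.40
Total: $4,373.57 + $310.50 + $2,111.40 = $6,795.47

$6,795.47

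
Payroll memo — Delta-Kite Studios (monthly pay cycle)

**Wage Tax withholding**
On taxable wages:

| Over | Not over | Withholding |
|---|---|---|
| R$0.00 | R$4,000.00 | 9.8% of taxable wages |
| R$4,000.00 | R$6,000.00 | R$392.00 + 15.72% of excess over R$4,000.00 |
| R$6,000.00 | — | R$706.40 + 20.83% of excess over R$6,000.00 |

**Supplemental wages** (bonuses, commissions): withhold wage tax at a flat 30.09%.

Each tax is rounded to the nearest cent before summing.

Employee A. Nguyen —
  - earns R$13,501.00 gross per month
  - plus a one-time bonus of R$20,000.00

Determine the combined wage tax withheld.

Wage Tax: taxable = R$13,501.00
  R$706.40 + 20.83% × (R$13,501.00 − R$6,000.00) = R$706.40 + 20.83% × R$7,501.00 = R$2,268.86
Supplemental (30.09% flat on bonus): 30.09% × R$20,000.00 = R$6,018.00
Total wage tax: R$2,268.86 + R$6,018.00 = R$8,286.86

R$8,286.86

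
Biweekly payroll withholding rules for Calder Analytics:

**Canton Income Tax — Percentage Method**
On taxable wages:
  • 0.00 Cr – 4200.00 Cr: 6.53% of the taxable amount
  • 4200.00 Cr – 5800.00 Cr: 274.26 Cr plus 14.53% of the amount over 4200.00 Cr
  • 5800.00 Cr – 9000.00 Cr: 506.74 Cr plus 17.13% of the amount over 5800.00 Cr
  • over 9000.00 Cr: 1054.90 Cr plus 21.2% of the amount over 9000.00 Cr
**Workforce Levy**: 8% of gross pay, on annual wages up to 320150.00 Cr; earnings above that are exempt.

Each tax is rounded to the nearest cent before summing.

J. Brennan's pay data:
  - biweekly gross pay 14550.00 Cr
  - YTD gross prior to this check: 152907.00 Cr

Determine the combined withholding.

3395.50 Cr

Canton Income Tax: taxable = 14550.00 Cr
  1054.90 Cr + 21.2% × (14550.00 Cr − 9000.00 Cr) = 1054.90 Cr + 21.2% × 5550.00 Cr = 2231.50 Cr
Workforce Levy: 8% × 14550.00 Cr = 1164.00 Cr
Total: 2231.50 Cr + 1164.00 Cr = 3395.50 Cr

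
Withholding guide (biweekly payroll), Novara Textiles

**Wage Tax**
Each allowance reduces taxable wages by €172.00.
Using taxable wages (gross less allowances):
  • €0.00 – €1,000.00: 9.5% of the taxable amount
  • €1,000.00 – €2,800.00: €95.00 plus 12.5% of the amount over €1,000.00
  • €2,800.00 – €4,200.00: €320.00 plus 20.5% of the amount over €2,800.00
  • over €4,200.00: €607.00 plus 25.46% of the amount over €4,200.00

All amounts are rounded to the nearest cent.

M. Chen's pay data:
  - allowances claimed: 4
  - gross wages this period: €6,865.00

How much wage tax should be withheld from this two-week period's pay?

Wage Tax: taxable = €6,865.00 − 4×€172.00 = €6,177.00
  €607.00 + 25.46% × (€6,177.00 − €4,200.00) = €607.00 + 25.46% × €1,977.00 = €1,110.34

€1,110.34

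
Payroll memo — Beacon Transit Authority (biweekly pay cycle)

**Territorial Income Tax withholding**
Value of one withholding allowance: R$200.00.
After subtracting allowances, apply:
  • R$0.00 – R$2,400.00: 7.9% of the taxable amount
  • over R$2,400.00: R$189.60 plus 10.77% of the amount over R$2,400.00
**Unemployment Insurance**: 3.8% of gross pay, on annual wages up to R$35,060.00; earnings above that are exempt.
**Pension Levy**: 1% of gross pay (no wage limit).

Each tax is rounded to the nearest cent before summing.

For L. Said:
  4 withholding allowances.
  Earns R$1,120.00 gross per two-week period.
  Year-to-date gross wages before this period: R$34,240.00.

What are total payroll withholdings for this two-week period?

R$67.64

Territorial Income Tax: taxable = R$1,120.00 − 4×R$200.00 = R$320.00
  7.9% × R$320.00 = R$25.28
Unemployment Insurance: cap R$35,060.00 − YTD R$34,240.00 = R$820.00 subject; 3.8% × R$820.00 = R$31.16
Pension Levy: 1% × R$1,120.00 = R$11.20
Total: R$25.28 + R$31.16 + R$11.20 = R$67.64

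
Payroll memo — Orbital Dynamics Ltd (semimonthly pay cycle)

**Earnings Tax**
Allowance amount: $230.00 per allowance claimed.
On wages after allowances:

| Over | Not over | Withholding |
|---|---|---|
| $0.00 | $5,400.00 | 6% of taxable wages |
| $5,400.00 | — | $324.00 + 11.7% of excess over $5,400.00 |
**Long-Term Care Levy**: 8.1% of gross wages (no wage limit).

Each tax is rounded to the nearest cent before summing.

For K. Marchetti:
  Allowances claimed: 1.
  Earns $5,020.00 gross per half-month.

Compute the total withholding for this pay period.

$694.02

Earnings Tax: taxable = $5,020.00 − 1×$230.00 = $4,790.00
  6% × $4,790.00 = $287.40
Long-Term Care Levy: 8.1% × $5,020.00 = $406.62
Total: $287.40 + $406.62 = $694.02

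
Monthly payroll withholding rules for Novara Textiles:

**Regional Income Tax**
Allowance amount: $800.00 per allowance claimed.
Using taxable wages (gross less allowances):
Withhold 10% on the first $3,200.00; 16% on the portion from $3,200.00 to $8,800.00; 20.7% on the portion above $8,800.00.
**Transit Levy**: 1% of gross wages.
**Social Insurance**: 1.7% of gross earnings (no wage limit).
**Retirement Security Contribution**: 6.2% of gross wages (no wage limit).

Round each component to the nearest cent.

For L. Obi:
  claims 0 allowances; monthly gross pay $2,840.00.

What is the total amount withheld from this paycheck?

$536.76

Regional Income Tax: taxable = $2,840.00
  10% × $2,840.00 = $284.00
Transit Levy: 1% × $2,840.00 = $28.40
Social Insurance: 1.7% × $2,840.00 = $48.28
Retirement Security Contribution: 6.2% × $2,840.00 = $176.08
Total: $284.00 + $28.40 + $48.28 + $176.08 = $536.76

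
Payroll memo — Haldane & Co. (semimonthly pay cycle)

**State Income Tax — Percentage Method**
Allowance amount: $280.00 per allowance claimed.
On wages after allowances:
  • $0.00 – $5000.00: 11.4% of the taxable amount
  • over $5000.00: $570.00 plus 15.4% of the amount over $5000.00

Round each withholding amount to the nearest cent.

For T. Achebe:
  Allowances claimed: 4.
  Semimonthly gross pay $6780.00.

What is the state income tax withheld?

$671.64

State Income Tax: taxable = $6780.00 − 4×$280.00 = $5660.00
  $570.00 + 15.4% × ($5660.00 − $5000.00) = $570.00 + 15.4% × $660.00 = $671.64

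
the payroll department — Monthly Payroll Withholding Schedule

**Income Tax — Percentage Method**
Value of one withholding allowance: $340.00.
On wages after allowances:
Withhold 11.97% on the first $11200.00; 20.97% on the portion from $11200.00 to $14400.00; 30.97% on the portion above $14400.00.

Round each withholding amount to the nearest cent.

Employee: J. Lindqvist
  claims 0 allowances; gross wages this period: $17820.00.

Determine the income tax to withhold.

Income Tax: taxable = $17820.00
  $2011.68 + 30.97% × ($17820.00 − $14400.00) = $2011.68 + 30.97% × $3420.00 = $3070.85

$3070.85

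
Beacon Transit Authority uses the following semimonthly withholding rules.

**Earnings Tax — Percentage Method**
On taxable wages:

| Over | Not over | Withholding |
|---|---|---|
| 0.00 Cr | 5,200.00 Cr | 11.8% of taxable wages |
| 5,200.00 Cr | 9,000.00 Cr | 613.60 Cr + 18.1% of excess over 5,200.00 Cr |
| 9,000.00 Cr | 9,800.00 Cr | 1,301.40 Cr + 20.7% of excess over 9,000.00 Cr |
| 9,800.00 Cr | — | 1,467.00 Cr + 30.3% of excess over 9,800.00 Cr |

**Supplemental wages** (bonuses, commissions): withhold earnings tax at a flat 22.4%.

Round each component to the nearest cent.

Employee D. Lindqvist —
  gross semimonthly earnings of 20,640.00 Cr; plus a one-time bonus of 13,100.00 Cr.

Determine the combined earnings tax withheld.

Earnings Tax: taxable = 20,640.00 Cr
  1,467.00 Cr + 30.3% × (20,640.00 Cr − 9,800.00 Cr) = 1,467.00 Cr + 30.3% × 10,840.00 Cr = 4,751.52 Cr
Supplemental (22.4% flat on bonus): 22.4% × 13,100.00 Cr = 2,934.40 Cr
Total earnings tax: 4,751.52 Cr + 2,934.40 Cr = 7,685.92 Cr

7,685.92 Cr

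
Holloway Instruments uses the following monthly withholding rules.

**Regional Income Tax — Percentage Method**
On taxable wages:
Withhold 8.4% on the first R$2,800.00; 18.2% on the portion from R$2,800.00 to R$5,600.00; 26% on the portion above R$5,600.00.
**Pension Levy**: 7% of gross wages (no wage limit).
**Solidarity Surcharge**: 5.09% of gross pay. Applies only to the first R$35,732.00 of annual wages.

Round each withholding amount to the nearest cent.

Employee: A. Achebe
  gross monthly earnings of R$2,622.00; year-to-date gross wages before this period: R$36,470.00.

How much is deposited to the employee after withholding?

Regional Income Tax: taxable = R$2,622.00
  8.4% × R$2,622.00 = R$220.25
Pension Levy: 7% × R$2,622.00 = R$183.54
Solidarity Surcharge: YTD R$36,470.00 ≥ cap R$35,732.00 → R$0.00
Total withheld: R$220.25 + R$183.54 + R$0.00 = R$403.79
Net pay: R$2,622.00 − R$403.79 = R$2,218.21

R$2,218.21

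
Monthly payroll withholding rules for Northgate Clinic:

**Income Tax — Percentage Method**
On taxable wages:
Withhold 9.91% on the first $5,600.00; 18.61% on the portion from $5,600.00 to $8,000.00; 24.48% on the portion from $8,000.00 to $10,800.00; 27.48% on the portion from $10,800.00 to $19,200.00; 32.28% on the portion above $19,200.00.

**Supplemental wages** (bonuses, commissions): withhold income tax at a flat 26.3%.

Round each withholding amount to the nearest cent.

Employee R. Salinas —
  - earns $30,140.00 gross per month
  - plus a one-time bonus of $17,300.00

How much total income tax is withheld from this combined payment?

Income Tax: taxable = $30,140.00
  $3,995.36 + 32.28% × ($30,140.00 − $19,200.00) = $3,995.36 + 32.28% × $10,940.00 = $7,526.79
Supplemental (26.3% flat on bonus): 26.3% × $17,300.00 = $4,549.90
Total income tax: $7,526.79 + $4,549.90 = $12,076.69

$12,076.69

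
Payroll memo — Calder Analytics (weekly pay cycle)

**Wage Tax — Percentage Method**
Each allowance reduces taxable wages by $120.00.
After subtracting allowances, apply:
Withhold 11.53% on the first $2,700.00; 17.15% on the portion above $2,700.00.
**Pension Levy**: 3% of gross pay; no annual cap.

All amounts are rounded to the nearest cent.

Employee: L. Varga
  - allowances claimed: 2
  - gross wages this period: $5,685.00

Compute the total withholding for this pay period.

Wage Tax: taxable = $5,685.00 − 2×$120.00 = $5,445.00
  $311.31 + 17.15% × ($5,445.00 − $2,700.00) = $311.31 + 17.15% × $2,745.00 = $782.08
Pension Levy: 3% × $5,685.00 = $170.55
Total: $782.08 + $170.55 = $952.63

$952.63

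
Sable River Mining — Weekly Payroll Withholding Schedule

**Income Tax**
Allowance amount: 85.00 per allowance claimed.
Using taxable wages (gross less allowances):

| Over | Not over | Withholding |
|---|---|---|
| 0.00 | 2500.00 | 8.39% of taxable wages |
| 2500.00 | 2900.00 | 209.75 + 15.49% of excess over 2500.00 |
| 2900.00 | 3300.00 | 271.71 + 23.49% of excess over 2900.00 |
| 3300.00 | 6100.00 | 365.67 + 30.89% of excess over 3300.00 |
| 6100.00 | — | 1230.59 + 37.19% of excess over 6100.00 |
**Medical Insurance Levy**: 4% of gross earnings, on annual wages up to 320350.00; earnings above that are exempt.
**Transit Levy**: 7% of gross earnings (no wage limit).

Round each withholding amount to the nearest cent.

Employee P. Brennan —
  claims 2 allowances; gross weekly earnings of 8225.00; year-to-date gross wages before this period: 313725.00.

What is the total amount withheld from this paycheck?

2798.40

Income Tax: taxable = 8225.00 − 2×85.00 = 8055.00
  1230.59 + 37.19% × (8055.00 − 6100.00) = 1230.59 + 37.19% × 1955.00 = 1957.65
Medical Insurance Levy: cap 320350.00 − YTD 313725.00 = 6625.00 subject; 4% × 6625.00 = 265.00
Transit Levy: 7% × 8225.00 = 575.75
Total: 1957.65 + 265.00 + 575.75 = 2798.40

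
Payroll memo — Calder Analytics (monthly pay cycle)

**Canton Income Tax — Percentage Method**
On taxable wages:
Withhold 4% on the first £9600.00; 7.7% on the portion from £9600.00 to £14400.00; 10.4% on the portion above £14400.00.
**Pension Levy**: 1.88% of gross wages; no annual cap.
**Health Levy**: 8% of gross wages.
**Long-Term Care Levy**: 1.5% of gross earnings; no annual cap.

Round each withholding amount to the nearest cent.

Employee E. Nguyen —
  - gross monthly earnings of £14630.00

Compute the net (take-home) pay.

Canton Income Tax: taxable = £14630.00
  £753.60 + 10.4% × (£14630.00 − £14400.00) = £753.60 + 10.4% × £230.00 = £777.52
Pension Levy: 1.88% × £14630.00 = £275.04
Health Levy: 8% × £14630.00 = £1170.40
Long-Term Care Levy: 1.5% × £14630.00 = £219.45
Total withheld: £777.52 + £275.04 + £1170.40 + £219.45 = £2442.41
Net pay: £14630.00 − £2442.41 = £12187.59

£12187.59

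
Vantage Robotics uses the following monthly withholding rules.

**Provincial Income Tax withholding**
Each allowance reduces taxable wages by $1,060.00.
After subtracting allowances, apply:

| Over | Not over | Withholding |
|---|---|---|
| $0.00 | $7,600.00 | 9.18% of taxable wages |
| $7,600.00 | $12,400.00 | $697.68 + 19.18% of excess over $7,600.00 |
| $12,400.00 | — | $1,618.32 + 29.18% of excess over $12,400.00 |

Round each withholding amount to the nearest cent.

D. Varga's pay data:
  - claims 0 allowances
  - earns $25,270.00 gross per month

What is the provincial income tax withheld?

$5,373.79

Provincial Income Tax: taxable = $25,270.00
  $1,618.32 + 29.18% × ($25,270.00 − $12,400.00) = $1,618.32 + 29.18% × $12,870.00 = $5,373.79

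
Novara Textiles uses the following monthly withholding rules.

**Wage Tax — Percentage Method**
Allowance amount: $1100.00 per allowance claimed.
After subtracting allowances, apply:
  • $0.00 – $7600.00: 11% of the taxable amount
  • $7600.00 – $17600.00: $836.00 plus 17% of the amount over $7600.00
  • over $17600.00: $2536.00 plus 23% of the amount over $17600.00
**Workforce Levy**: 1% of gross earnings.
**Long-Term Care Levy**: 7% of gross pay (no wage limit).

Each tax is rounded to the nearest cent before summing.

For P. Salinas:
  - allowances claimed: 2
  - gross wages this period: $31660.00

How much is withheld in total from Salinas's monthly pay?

Wage Tax: taxable = $31660.00 − 2×$1100.00 = $29460.00
  $2536.00 + 23% × ($29460.00 − $17600.00) = $2536.00 + 23% × $11860.00 = $5263.80
Workforce Levy: 1% × $31660.00 = $316.60
Long-Term Care Levy: 7% × $31660.00 = $2216.20
Total: $5263.80 + $316.60 + $2216.20 = $7796.60

$7796.60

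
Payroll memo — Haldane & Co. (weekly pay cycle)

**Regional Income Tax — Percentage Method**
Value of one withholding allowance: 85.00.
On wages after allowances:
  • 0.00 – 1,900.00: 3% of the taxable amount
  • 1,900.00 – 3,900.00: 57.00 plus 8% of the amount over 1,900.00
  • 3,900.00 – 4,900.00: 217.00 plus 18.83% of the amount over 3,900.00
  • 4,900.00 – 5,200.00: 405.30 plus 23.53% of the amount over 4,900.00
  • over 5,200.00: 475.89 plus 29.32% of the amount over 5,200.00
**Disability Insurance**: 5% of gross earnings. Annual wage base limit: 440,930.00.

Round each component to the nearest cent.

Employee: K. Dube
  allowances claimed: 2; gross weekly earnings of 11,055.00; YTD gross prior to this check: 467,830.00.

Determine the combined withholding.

Regional Income Tax: taxable = 11,055.00 − 2×85.00 = 10,885.00
  475.89 + 29.32% × (10,885.00 − 5,200.00) = 475.89 + 29.32% × 5,685.00 = 2,142.73
Disability Insurance: YTD 467,830.00 ≥ cap 440,930.00 → 0.00
Total: 2,142.73 + 0.00 = 2,142.73

2,142.73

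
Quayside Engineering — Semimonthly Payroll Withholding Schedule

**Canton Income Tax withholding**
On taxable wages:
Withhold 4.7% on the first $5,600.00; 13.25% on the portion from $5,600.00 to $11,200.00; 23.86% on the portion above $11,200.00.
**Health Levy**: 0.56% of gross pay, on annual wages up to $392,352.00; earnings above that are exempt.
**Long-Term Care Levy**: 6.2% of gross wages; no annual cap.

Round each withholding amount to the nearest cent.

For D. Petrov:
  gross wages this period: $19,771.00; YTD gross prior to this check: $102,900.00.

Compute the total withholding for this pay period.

$4,386.76

Canton Income Tax: taxable = $19,771.00
  $1,005.20 + 23.86% × ($19,771.00 − $11,200.00) = $1,005.20 + 23.86% × $8,571.00 = $3,050.24
Health Levy: 0.56% × $19,771.00 = $110.72
Long-Term Care Levy: 6.2% × $19,771.00 = $1,225.80
Total: $3,050.24 + $110.72 + $1,225.80 = $4,386.76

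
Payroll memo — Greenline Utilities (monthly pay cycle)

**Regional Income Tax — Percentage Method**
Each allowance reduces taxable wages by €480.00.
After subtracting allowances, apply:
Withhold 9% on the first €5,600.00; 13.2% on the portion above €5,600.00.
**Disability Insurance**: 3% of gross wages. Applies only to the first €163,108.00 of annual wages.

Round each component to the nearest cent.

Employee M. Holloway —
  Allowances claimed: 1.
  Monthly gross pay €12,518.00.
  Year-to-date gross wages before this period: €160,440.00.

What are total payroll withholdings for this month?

Regional Income Tax: taxable = €12,518.00 − 1×€480.00 = €12,038.00
  €504.00 + 13.2% × (€12,038.00 − €5,600.00) = €504.00 + 13.2% × €6,438.00 = €1,353.82
Disability Insurance: cap €163,108.00 − YTD €160,440.00 = €2,668.00 subject; 3% × €2,668.00 = €80.04
Total: €1,353.82 + €80.04 = €1,433.86

€1,433.86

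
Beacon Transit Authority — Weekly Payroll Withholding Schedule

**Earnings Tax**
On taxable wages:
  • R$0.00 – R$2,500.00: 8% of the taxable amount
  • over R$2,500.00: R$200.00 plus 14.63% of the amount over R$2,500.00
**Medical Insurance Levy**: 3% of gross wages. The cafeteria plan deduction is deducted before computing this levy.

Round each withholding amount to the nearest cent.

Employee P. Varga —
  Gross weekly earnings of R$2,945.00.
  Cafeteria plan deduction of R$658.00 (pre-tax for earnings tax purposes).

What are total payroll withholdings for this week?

R$251.57

Earnings Tax: taxable = R$2,945.00 − R$658.00 = R$2,287.00
  8% × R$2,287.00 = R$182.96
Medical Insurance Levy: 3% × R$2,287.00 = R$68.61
Total: R$182.96 + R$68.61 = R$251.57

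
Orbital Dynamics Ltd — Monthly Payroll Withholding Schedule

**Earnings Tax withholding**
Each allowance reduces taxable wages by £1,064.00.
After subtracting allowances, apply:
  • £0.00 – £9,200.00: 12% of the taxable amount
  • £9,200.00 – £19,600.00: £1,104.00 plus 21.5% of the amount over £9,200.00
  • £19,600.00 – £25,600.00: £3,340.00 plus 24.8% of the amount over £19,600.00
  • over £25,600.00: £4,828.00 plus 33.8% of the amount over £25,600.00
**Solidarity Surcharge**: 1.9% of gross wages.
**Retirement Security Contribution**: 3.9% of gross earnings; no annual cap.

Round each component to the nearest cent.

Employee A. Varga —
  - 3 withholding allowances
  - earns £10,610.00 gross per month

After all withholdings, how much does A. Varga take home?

Earnings Tax: taxable = £10,610.00 − 3×£1,064.00 = £7,418.00
  12% × £7,418.00 = £890.16
Solidarity Surcharge: 1.9% × £10,610.00 = £201.59
Retirement Security Contribution: 3.9% × £10,610.00 = £413.79
Total withheld: £890.16 + £201.59 + £413.79 = £1,505.54
Net pay: £10,610.00 − £1,505.54 = £9,104.46

£9,104.46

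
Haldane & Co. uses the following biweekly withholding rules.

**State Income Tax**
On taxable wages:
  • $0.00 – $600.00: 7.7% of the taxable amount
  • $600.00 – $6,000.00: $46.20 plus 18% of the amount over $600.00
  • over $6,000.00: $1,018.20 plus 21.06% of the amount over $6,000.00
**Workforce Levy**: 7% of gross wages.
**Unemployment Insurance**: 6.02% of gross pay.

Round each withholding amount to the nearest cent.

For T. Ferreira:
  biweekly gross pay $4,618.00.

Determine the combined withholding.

State Income Tax: taxable = $4,618.00
  $46.20 + 18% × ($4,618.00 − $600.00) = $46.20 + 18% × $4,018.00 = $769.44
Workforce Levy: 7% × $4,618.00 = $323.26
Unemployment Insurance: 6.02% × $4,618.00 = $278.00
Total: $769.44 + $323.26 + $278.00 = $1,370.70

$1,370.70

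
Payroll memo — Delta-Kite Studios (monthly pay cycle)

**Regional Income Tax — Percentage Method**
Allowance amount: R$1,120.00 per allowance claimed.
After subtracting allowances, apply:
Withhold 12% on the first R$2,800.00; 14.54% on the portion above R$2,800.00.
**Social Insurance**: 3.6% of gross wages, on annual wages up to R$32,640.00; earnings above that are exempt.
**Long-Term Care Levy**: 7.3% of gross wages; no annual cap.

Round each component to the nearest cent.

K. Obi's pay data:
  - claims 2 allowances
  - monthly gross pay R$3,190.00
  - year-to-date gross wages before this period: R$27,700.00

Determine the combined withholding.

Regional Income Tax: taxable = R$3,190.00 − 2×R$1,120.00 = R$950.00
  12% × R$950.00 = R$114.00
Social Insurance: 3.6% × R$3,190.00 = R$114.84
Long-Term Care Levy: 7.3% × R$3,190.00 = R$232.87
Total: R$114.00 + R$114.84 + R$232.87 = R$461.71

R$461.71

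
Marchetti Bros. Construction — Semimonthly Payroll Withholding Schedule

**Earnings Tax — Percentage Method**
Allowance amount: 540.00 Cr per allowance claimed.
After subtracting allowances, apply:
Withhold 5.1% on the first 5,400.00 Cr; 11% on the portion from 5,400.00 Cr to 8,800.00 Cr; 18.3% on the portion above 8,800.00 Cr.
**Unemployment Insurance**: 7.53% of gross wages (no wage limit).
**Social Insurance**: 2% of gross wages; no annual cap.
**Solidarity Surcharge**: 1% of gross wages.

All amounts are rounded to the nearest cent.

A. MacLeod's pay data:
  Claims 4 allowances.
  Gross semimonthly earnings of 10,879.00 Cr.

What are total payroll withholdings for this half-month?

1,786.05 Cr

Earnings Tax: taxable = 10,879.00 Cr − 4×540.00 Cr = 8,719.00 Cr
  275.40 Cr + 11% × (8,719.00 Cr − 5,400.00 Cr) = 275.40 Cr + 11% × 3,319.00 Cr = 640.49 Cr
Unemployment Insurance: 7.53% × 10,879.00 Cr = 819.19 Cr
Social Insurance: 2% × 10,879.00 Cr = 217.58 Cr
Solidarity Surcharge: 1% × 10,879.00 Cr = 108.79 Cr
Total: 640.49 Cr + 819.19 Cr + 217.58 Cr + 108.79 Cr = 1,786.05 Cr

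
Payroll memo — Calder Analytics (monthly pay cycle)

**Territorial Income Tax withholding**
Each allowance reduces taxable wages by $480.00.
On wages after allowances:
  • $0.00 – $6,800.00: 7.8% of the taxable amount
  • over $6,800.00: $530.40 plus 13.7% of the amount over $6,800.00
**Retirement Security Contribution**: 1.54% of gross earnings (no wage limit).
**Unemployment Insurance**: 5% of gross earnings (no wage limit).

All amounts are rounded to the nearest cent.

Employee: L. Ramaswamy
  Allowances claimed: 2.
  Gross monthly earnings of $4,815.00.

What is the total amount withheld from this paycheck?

$615.59

Territorial Income Tax: taxable = $4,815.00 − 2×$480.00 = $3,855.00
  7.8% × $3,855.00 = $300.69
Retirement Security Contribution: 1.54% × $4,815.00 = $74.15
Unemployment Insurance: 5% × $4,815.00 = $240.75
Total: $300.69 + $74.15 + $240.75 = $615.59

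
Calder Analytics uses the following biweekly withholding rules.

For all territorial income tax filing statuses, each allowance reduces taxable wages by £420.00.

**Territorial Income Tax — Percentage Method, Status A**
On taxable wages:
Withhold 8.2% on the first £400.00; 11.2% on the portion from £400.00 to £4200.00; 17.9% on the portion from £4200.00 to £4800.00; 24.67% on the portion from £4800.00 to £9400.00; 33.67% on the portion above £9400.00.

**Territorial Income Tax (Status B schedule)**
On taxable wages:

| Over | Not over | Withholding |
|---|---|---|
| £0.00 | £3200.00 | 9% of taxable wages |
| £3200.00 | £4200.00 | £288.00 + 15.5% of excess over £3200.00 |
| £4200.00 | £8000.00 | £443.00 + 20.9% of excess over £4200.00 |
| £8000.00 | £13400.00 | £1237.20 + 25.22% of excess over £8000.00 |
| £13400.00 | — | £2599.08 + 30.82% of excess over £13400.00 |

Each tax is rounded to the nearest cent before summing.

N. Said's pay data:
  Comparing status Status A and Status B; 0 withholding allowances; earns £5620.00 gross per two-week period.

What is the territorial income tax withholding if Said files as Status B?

Territorial Income Tax (Status B): taxable = £5620.00
  £443.00 + 20.9% × (£5620.00 − £4200.00) = £443.00 + 20.9% × £1420.00 = £739.78

£739.78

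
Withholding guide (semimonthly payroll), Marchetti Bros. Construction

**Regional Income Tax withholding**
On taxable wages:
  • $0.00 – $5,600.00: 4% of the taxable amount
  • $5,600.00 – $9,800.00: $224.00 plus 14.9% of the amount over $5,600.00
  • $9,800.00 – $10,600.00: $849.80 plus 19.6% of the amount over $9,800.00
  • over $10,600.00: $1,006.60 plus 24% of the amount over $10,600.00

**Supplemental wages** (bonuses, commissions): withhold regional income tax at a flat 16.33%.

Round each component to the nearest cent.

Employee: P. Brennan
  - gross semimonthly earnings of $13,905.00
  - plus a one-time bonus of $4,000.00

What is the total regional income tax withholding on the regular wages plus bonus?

Regional Income Tax: taxable = $13,905.00
  $1,006.60 + 24% × ($13,905.00 − $10,600.00) = $1,006.60 + 24% × $3,305.00 = $1,799.80
Supplemental (16.33% flat on bonus): 16.33% × $4,000.00 = $653.20
Total regional income tax: $1,799.80 + $653.20 = $2,453.00

$2,453.00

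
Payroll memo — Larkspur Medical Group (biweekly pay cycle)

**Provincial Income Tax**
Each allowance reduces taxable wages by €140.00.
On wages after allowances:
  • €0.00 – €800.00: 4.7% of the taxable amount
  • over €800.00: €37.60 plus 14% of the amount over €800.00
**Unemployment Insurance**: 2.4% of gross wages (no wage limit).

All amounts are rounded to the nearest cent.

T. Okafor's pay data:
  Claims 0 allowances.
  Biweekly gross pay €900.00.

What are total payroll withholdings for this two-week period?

€73.20

Provincial Income Tax: taxable = €900.00
  €37.60 + 14% × (€900.00 − €800.00) = €37.60 + 14% × €100.00 = €51.60
Unemployment Insurance: 2.4% × €900.00 = €21.60
Total: €51.60 + €21.60 = €73.20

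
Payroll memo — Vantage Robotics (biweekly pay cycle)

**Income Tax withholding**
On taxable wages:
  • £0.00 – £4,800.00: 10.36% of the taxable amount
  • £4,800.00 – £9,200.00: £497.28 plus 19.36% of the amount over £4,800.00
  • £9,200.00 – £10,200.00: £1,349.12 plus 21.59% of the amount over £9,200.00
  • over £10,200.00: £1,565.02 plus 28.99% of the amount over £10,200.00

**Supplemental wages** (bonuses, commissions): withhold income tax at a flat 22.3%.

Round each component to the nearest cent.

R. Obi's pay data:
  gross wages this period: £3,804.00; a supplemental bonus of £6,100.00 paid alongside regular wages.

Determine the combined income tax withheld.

Income Tax: taxable = £3,804.00
  10.36% × £3,804.00 = £394.09
Supplemental (22.3% flat on bonus): 22.3% × £6,100.00 = £1,360.30
Total income tax: £394.09 + £1,360.30 = £1,754.39

£1,754.39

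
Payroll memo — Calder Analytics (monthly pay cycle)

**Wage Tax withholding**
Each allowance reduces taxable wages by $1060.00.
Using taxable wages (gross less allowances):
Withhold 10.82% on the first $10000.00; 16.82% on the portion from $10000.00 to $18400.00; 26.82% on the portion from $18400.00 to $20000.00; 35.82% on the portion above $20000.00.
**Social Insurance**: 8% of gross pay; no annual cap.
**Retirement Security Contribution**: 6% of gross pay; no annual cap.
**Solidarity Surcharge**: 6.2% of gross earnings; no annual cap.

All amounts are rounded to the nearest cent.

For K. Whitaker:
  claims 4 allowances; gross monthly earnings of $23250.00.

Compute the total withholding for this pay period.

Wage Tax: taxable = $23250.00 − 4×$1060.00 = $19010.00
  $2494.88 + 26.82% × ($19010.00 − $18400.00) = $2494.88 + 26.82% × $610.00 = $2658.48
Social Insurance: 8% × $23250.00 = $1860.00
Retirement Security Contribution: 6% × $23250.00 = $1395.00
Solidarity Surcharge: 6.2% × $23250.00 = $1441.50
Total: $2658.48 + $1860.00 + $1395.00 + $1441.50 = $7354.98

$7354.98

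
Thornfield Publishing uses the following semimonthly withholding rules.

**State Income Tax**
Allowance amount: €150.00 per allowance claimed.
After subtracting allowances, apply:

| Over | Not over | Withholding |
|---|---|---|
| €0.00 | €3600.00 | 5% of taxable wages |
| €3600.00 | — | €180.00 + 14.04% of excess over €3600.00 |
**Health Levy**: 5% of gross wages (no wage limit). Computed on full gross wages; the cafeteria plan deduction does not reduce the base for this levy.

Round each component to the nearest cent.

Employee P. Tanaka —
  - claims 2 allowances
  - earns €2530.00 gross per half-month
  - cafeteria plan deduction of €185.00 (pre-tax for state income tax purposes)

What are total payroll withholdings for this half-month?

€228.75

State Income Tax: taxable = €2530.00 − €185.00 − 2×€150.00 = €2045.00
  5% × €2045.00 = €102.25
Health Levy: 5% × €2530.00 = €126.50
Total: €102.25 + €126.50 = €228.75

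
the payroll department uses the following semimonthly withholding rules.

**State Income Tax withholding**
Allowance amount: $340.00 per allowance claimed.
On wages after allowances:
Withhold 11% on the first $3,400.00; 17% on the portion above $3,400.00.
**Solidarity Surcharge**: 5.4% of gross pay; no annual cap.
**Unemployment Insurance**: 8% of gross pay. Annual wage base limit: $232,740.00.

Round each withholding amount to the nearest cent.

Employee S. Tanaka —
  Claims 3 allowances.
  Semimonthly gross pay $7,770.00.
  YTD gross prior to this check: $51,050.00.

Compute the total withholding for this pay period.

State Income Tax: taxable = $7,770.00 − 3×$340.00 = $6,750.00
  $374.00 + 17% × ($6,750.00 − $3,400.00) = $374.00 + 17% × $3,350.00 = $943.50
Solidarity Surcharge: 5.4% × $7,770.00 = $419.58
Unemployment Insurance: 8% × $7,770.00 = $621.60
Total: $943.50 + $419.58 + $621.60 = $1,984.68

$1,984.68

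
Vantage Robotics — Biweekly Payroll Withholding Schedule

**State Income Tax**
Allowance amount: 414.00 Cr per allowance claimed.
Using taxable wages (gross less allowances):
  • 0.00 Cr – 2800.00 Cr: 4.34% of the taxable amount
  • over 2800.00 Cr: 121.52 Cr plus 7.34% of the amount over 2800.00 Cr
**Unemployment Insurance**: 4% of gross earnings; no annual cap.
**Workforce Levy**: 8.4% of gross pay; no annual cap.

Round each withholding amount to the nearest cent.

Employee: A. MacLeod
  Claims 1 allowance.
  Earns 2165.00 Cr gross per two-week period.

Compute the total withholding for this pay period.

State Income Tax: taxable = 2165.00 Cr − 1×414.00 Cr = 1751.00 Cr
  4.34% × 1751.00 Cr = 75.99 Cr
Unemployment Insurance: 4% × 2165.00 Cr = 86.60 Cr
Workforce Levy: 8.4% × 2165.00 Cr = 181.86 Cr
Total: 75.99 Cr + 86.60 Cr + 181.86 Cr = 344.45 Cr

344.45 Cr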